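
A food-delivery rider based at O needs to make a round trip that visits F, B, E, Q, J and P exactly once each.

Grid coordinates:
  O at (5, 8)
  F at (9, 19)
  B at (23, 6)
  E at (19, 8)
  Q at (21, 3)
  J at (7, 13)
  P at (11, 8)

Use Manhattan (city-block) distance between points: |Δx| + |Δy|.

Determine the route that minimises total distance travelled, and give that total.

O → F → B → E → Q → J → P → O: 15+27+6+7+24+9+6 = 94
O → F → B → E → Q → P → J → O: 15+27+6+7+15+9+7 = 86
O → F → B → E → J → Q → P → O: 15+27+6+17+24+15+6 = 110
O → F → B → E → J → P → Q → O: 15+27+6+17+9+15+21 = 110
O → F → B → E → P → Q → J → O: 15+27+6+8+15+24+7 = 102
O → F → B → E → P → J → Q → O: 15+27+6+8+9+24+21 = 110
O → F → B → Q → E → J → P → O: 15+27+5+7+17+9+6 = 86
O → F → B → Q → E → P → J → O: 15+27+5+7+8+9+7 = 78
… (352 more)
O → B → Q → E → P → F → J → O: 20+5+7+8+13+8+7 = 68  ← best
The minimum is 68.
One optimal route: O → B → Q → E → P → F → J → O (or its reverse).

Shortest round trip = 68.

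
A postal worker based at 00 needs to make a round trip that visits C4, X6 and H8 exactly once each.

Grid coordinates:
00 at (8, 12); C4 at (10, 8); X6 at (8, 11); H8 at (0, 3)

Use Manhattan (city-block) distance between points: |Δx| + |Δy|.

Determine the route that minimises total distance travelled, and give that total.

Shortest round trip = 38.

With 3 stops there are 3!/2 = 3 distinct round trips (a route and its reverse cost the same).
00-C4-X6-H8-00: 6+5+16+17 = 44
00-C4-H8-X6-00: 6+15+16+1 = 38
00-X6-C4-H8-00: 1+5+15+17 = 38
The minimum is 38.
One optimal route: 00 → C4 → H8 → X6 → 00 (or its reverse).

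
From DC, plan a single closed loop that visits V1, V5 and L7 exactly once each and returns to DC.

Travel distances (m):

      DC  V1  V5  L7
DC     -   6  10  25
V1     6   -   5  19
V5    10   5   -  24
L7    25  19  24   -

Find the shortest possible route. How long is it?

There are 3 distinct closed tours to check (reversals are equivalent).
DC - V1 - V5 - L7 - DC: 6+5+24+25 = 60
DC - V1 - L7 - V5 - DC: 6+19+24+10 = 59
DC - V5 - V1 - L7 - DC: 10+5+19+25 = 59
The minimum is 59.
One optimal route: DC → V1 → L7 → V5 → DC (or its reverse).

Minimum total distance: 59 m.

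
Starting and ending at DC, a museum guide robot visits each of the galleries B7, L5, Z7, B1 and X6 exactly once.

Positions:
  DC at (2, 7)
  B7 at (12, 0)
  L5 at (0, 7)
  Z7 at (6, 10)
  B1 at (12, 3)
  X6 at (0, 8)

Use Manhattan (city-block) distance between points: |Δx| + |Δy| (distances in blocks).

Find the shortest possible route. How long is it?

Minimum total distance: 44 blocks.

There are 60 distinct closed tours to check (reversals are equivalent).
DC → B7 → L5 → Z7 → B1 → X6 → DC: 17+19+9+13+17+3 = 78
DC → B7 → L5 → Z7 → X6 → B1 → DC: 17+19+9+8+17+14 = 84
DC → B7 → L5 → B1 → Z7 → X6 → DC: 17+19+16+13+8+3 = 76
DC → B7 → L5 → B1 → X6 → Z7 → DC: 17+19+16+17+8+7 = 84
DC → B7 → L5 → X6 → Z7 → B1 → DC: 17+19+1+8+13+14 = 72
DC → B7 → L5 → X6 → B1 → Z7 → DC: 17+19+1+17+13+7 = 74
DC → B7 → Z7 → L5 → B1 → X6 → DC: 17+16+9+16+17+3 = 78
DC → B7 → Z7 → L5 → X6 → B1 → DC: 17+16+9+1+17+14 = 74
DC → B7 → Z7 → B1 → L5 → X6 → DC: 17+16+13+16+1+3 = 66
DC → B7 → Z7 → B1 → X6 → L5 → DC: 17+16+13+17+1+2 = 66
DC → B7 → Z7 → X6 → L5 → B1 → DC: 17+16+8+1+16+14 = 72
DC → B7 → Z7 → X6 → B1 → L5 → DC: 17+16+8+17+16+2 = 76
DC → B7 → B1 → L5 → Z7 → X6 → DC: 17+3+16+9+8+3 = 56
DC → B7 → B1 → L5 → X6 → Z7 → DC: 17+3+16+1+8+7 = 52
… (46 more)
DC → B7 → B1 → Z7 → X6 → L5 → DC: 17+3+13+8+1+2 = 44  ← best
The minimum is 44.
One optimal route: DC → B7 → B1 → Z7 → X6 → L5 → DC (or its reverse).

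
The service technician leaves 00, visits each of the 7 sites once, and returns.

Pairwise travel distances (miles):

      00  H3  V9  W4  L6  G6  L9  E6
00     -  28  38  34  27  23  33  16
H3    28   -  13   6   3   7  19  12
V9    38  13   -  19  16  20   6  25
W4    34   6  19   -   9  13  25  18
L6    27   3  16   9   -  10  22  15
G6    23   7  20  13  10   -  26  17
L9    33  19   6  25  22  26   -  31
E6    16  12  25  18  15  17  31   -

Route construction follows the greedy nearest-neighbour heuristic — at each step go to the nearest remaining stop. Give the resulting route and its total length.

Nearest-neighbour total = 112 miles; route 00 → E6 → H3 → L6 → W4 → G6 → V9 → L9 → 00.

00 → [E6:16 / G6:23 / L6:27 / H3:28 / L9:33 / W4:34 / V9:38] → E6 (16)
E6 → [H3:12 / L6:15 / G6:17 / W4:18 / V9:25 / L9:31] → H3 (12)
H3 → [L6:3 / W4:6 / G6:7 / V9:13 / L9:19] → L6 (3)
L6 → [W4:9 / G6:10 / V9:16 / L9:22] → W4 (9)
W4 → [G6:13 / V9:19 / L9:25] → G6 (13)
G6 → [V9:20 / L9:26] → V9 (20)
V9 → [L9:6] → L9 (6)
Return L9→00: 33.
Total = 16 + 12 + 3 + 9 + 13 + 20 + 6 + 33 = 112.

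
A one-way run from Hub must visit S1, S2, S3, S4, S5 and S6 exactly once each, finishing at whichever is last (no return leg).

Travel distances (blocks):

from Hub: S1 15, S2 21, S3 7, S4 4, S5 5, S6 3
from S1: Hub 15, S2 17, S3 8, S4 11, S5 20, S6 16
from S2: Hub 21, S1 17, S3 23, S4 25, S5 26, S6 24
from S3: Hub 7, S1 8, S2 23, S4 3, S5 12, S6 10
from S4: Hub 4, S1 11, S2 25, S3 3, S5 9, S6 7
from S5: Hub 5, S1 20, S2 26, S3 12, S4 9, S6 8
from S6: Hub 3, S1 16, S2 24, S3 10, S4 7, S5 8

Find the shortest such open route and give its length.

There are 6! = 720 possible orderings.
Hub - S1 - S2 - S3 - S4 - S5 - S6: 15+17+23+3+9+8 = 75
Hub - S1 - S2 - S3 - S4 - S6 - S5: 15+17+23+3+7+8 = 73
Hub - S1 - S2 - S3 - S5 - S4 - S6: 15+17+23+12+9+7 = 83
Hub - S1 - S2 - S3 - S5 - S6 - S4: 15+17+23+12+8+7 = 82
Hub - S1 - S2 - S3 - S6 - S4 - S5: 15+17+23+10+7+9 = 81
Hub - S1 - S2 - S3 - S6 - S5 - S4: 15+17+23+10+8+9 = 82
Hub - S1 - S2 - S4 - S3 - S5 - S6: 15+17+25+3+12+8 = 80
Hub - S1 - S2 - S4 - S3 - S6 - S5: 15+17+25+3+10+8 = 78
… (712 more)
Hub - S5 - S6 - S4 - S3 - S1 - S2: 5+8+7+3+8+17 = 48  ← best
The minimum is 48.
One shortest path: Hub → S5 → S6 → S4 → S3 → S1 → S2.

48 blocks — the minimum one-way total.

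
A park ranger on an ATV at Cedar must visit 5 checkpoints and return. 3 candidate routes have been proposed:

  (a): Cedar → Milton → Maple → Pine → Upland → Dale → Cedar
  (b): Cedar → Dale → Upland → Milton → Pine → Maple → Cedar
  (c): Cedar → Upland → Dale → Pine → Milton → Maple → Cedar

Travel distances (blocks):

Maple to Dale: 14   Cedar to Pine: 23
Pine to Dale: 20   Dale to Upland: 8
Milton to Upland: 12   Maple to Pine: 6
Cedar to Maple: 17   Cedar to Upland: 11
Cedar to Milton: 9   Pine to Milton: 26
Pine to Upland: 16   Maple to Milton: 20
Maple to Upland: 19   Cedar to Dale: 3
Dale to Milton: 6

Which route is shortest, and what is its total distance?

62 blocks — (a) is the shortest.

(a): 9 + 20 + 6 + 16 + 8 + 3 = 62
(b): 3 + 8 + 12 + 26 + 6 + 17 = 72
(c): 11 + 8 + 20 + 26 + 20 + 17 = 102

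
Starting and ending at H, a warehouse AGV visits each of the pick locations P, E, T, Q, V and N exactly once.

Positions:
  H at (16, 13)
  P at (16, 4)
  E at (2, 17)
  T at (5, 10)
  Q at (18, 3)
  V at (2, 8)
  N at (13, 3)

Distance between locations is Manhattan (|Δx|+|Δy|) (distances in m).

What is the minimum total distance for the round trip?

With 6 stops there are 6!/2 = 360 distinct round trips (a route and its reverse cost the same).
H-P-E-T-Q-V-N-H: 9+27+10+20+21+16+13 = 116
H-P-E-T-Q-N-V-H: 9+27+10+20+5+16+19 = 106
H-P-E-T-V-Q-N-H: 9+27+10+5+21+5+13 = 90
H-P-E-T-V-N-Q-H: 9+27+10+5+16+5+12 = 84
H-P-E-T-N-Q-V-H: 9+27+10+15+5+21+19 = 106
H-P-E-T-N-V-Q-H: 9+27+10+15+16+21+12 = 110
H-P-E-Q-T-V-N-H: 9+27+30+20+5+16+13 = 120
H-P-E-Q-T-N-V-H: 9+27+30+20+15+16+19 = 136
… (352 more)
H-P-Q-N-T-V-E-H: 9+3+5+15+5+9+18 = 64  ← best
The minimum is 64.
One optimal route: H → P → Q → N → T → V → E → H (or its reverse).

Shortest round trip = 64 m.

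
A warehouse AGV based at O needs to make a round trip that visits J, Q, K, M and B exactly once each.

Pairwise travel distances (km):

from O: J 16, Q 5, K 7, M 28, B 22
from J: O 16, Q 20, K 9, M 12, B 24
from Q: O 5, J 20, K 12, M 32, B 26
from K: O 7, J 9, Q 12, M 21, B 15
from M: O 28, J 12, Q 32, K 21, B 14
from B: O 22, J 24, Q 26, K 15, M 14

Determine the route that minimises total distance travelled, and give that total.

O-J-Q-K-M-B-O: 16+20+12+21+14+22 = 105
O-J-Q-K-B-M-O: 16+20+12+15+14+28 = 105
O-J-Q-M-K-B-O: 16+20+32+21+15+22 = 126
O-J-Q-M-B-K-O: 16+20+32+14+15+7 = 104
O-J-Q-B-K-M-O: 16+20+26+15+21+28 = 126
O-J-Q-B-M-K-O: 16+20+26+14+21+7 = 104
O-J-K-Q-M-B-O: 16+9+12+32+14+22 = 105
O-J-K-Q-B-M-O: 16+9+12+26+14+28 = 105
O-J-K-M-Q-B-O: 16+9+21+32+26+22 = 126
O-J-K-M-B-Q-O: 16+9+21+14+26+5 = 91
O-J-K-B-Q-M-O: 16+9+15+26+32+28 = 126
O-J-K-B-M-Q-O: 16+9+15+14+32+5 = 91
O-J-M-Q-K-B-O: 16+12+32+12+15+22 = 109
O-J-M-Q-B-K-O: 16+12+32+26+15+7 = 108
… (46 more)
O-Q-J-M-B-K-O: 5+20+12+14+15+7 = 73  ← best
The minimum is 73.
One optimal route: O → Q → J → M → B → K → O (or its reverse).

Minimum total distance: 73 km.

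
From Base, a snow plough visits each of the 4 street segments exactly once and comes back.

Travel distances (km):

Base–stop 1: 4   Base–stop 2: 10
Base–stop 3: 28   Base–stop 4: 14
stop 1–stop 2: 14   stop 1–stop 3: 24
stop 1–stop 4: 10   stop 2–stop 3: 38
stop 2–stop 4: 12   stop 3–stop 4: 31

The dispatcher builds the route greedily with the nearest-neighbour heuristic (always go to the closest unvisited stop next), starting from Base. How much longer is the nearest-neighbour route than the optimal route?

11 km longer than the optimal tour.

From Base: stop 1=4, stop 2=10, stop 4=14, stop 3=28 → choose stop 1 (4).
From stop 1: stop 4=10, stop 2=14, stop 3=24 → choose stop 4 (10).
From stop 4: stop 2=12, stop 3=31 → choose stop 2 (12).
From stop 2: stop 3=38 → choose stop 3 (38).
NN route Base → stop 1 → stop 4 → stop 2 → stop 3 → Base costs 92.
Optimal: Base → stop 1 → stop 3 → stop 4 → stop 2 → Base costs 81 (by enumerating all 12 distinct tours).
Excess = 92 − 81 = 11.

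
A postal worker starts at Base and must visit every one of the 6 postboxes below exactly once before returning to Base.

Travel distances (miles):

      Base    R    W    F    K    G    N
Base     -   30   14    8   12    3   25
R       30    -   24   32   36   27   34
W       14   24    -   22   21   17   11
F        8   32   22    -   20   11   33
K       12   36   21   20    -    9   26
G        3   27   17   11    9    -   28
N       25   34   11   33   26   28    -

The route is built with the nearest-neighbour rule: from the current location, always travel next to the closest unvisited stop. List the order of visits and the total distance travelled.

Nearest-neighbour total = 129 miles; route Base → G → K → F → W → N → R → Base.

Base → [G:3 / F:8 / K:12 / W:14 / N:25 / R:30] → G (3)
G → [K:9 / F:11 / W:17 / R:27 / N:28] → K (9)
K → [F:20 / W:21 / N:26 / R:36] → F (20)
F → [W:22 / R:32 / N:33] → W (22)
W → [N:11 / R:24] → N (11)
N → [R:34] → R (34)
Return R→Base: 30.
Total = 3 + 9 + 20 + 22 + 11 + 34 + 30 = 129.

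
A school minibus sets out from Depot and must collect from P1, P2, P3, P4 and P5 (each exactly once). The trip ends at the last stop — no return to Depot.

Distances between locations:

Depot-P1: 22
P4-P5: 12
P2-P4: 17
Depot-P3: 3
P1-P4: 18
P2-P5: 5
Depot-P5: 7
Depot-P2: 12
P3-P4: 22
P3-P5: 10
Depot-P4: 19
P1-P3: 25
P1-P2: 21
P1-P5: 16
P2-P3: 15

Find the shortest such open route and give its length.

53 — the minimum one-way total.

There are 5! = 120 possible orderings.
Depot - P1 - P2 - P3 - P4 - P5: 22+21+15+22+12 = 92
Depot - P1 - P2 - P3 - P5 - P4: 22+21+15+10+12 = 80
Depot - P1 - P2 - P4 - P3 - P5: 22+21+17+22+10 = 92
Depot - P1 - P2 - P4 - P5 - P3: 22+21+17+12+10 = 82
Depot - P1 - P2 - P5 - P3 - P4: 22+21+5+10+22 = 80
Depot - P1 - P2 - P5 - P4 - P3: 22+21+5+12+22 = 82
Depot - P1 - P3 - P2 - P4 - P5: 22+25+15+17+12 = 91
Depot - P1 - P3 - P2 - P5 - P4: 22+25+15+5+12 = 79
Depot - P1 - P3 - P4 - P2 - P5: 22+25+22+17+5 = 91
Depot - P1 - P3 - P4 - P5 - P2: 22+25+22+12+5 = 86
Depot - P1 - P3 - P5 - P2 - P4: 22+25+10+5+17 = 79
Depot - P1 - P3 - P5 - P4 - P2: 22+25+10+12+17 = 86
Depot - P1 - P4 - P2 - P3 - P5: 22+18+17+15+10 = 82
Depot - P1 - P4 - P2 - P5 - P3: 22+18+17+5+10 = 72
… (106 more)
Depot - P3 - P2 - P5 - P4 - P1: 3+15+5+12+18 = 53  ← best
The minimum is 53.
One shortest path: Depot → P3 → P2 → P5 → P4 → P1.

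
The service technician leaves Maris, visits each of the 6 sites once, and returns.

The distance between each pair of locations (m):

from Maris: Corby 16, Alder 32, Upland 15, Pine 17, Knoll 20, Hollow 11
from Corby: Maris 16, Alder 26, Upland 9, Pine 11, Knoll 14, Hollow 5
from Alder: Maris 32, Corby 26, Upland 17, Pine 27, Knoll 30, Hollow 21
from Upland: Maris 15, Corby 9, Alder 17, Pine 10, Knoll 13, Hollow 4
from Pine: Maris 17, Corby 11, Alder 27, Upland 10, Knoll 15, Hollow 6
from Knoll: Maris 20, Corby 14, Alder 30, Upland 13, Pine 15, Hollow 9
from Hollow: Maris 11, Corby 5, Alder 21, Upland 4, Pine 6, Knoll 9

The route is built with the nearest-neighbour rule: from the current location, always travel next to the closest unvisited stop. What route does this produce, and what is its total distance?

Total distance 112 m via the nearest-neighbour route Maris → Hollow → Upland → Corby → Pine → Knoll → Alder → Maris.

From Maris: distances to unvisited — Hollow=11, Upland=15, Corby=16, Pine=17, Knoll=20, Alder=32. Nearest is Hollow (11).
From Hollow: distances to unvisited — Upland=4, Corby=5, Pine=6, Knoll=9, Alder=21. Nearest is Upland (4).
From Upland: distances to unvisited — Corby=9, Pine=10, Knoll=13, Alder=17. Nearest is Corby (9).
From Corby: distances to unvisited — Pine=11, Knoll=14, Alder=26. Nearest is Pine (11).
From Pine: distances to unvisited — Knoll=15, Alder=27. Nearest is Knoll (15).
From Knoll: distances to unvisited — Alder=30. Nearest is Alder (30).
Return Alder→Maris: 32.
Total = 11 + 4 + 9 + 11 + 15 + 30 + 32 = 112.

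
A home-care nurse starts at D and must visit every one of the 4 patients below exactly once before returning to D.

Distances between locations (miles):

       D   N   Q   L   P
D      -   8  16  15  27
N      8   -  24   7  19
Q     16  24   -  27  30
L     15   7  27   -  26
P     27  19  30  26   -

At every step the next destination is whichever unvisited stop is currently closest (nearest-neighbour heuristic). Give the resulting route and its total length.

At D the remaining stops are N 8, L 15, Q 16, P 27; go to N.
At N the remaining stops are L 7, P 19, Q 24; go to L.
At L the remaining stops are P 26, Q 27; go to P.
At P the remaining stops are Q 30; go to Q.
Return Q→D: 16.
Total = 8 + 7 + 26 + 30 + 16 = 87.

87 miles along D → N → L → P → Q → D.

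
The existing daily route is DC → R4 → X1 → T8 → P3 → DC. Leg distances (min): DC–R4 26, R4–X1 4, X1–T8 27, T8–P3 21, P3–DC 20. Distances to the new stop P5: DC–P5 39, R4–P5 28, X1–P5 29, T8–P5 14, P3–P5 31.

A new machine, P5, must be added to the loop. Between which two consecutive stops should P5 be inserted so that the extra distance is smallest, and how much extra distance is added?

Minimum extra distance: 16 min, inserting P5 between X1 and T8.

Insertion cost between consecutive stops i–j is d(i,P5) + d(P5,j) − d(i,j):
  between DC and R4: 39 + 28 − 26 = 41
  between R4 and X1: 28 + 29 − 4 = 53
  between X1 and T8: 29 + 14 − 27 = 16
  between T8 and P3: 14 + 31 − 21 = 24
  between P3 and DC: 31 + 39 − 20 = 50
Cheapest insertion is between X1 and T8, adding 16.
New total = 98 + 16 = 114.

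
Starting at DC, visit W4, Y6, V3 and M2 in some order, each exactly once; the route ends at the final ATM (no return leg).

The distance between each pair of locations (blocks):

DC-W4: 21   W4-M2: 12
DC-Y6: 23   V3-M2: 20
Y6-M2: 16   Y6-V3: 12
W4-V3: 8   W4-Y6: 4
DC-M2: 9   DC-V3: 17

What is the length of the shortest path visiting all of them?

There are 4! = 24 possible orderings.
DC → W4 → Y6 → V3 → M2: 21+4+12+20 = 57
DC → W4 → Y6 → M2 → V3: 21+4+16+20 = 61
DC → W4 → V3 → Y6 → M2: 21+8+12+16 = 57
DC → W4 → V3 → M2 → Y6: 21+8+20+16 = 65
DC → W4 → M2 → Y6 → V3: 21+12+16+12 = 61
DC → W4 → M2 → V3 → Y6: 21+12+20+12 = 65
DC → Y6 → W4 → V3 → M2: 23+4+8+20 = 55
DC → Y6 → W4 → M2 → V3: 23+4+12+20 = 59
DC → Y6 → V3 → W4 → M2: 23+12+8+12 = 55
DC → Y6 → V3 → M2 → W4: 23+12+20+12 = 67
DC → Y6 → M2 → W4 → V3: 23+16+12+8 = 59
DC → Y6 → M2 → V3 → W4: 23+16+20+8 = 67
DC → V3 → W4 → Y6 → M2: 17+8+4+16 = 45
DC → V3 → W4 → M2 → Y6: 17+8+12+16 = 53
… (10 more)
DC → M2 → W4 → Y6 → V3: 9+12+4+12 = 37  ← best
The minimum is 37.
One shortest path: DC → M2 → W4 → Y6 → V3.

Shortest open route: 37 blocks.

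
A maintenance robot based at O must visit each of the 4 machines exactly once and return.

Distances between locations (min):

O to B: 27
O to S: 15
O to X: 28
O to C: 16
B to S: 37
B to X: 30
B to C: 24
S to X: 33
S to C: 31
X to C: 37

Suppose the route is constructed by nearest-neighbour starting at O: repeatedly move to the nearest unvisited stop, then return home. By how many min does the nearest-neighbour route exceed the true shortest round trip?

O: S=15, C=16, B=27, X=28 ⇒ S
S: C=31, X=33, B=37 ⇒ C
C: B=24, X=37 ⇒ B
B: X=30 ⇒ X
NN route O → S → C → B → X → O costs 128.
Optimal: O → S → X → B → C → O costs 118 (by enumerating all 12 distinct tours).
Excess = 128 − 118 = 10.

The nearest-neighbour route is 10 min longer than optimal.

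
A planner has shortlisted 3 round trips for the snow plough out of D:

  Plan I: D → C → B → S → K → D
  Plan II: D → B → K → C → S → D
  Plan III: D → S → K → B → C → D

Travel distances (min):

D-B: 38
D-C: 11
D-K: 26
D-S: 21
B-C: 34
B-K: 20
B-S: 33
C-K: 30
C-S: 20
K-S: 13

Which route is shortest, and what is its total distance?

Shortest is Plan III, total 99 min.

Plan I: 11 + 34 + 33 + 13 + 26 = 117
Plan II: 38 + 20 + 30 + 20 + 21 = 129
Plan III: 21 + 13 + 20 + 34 + 11 = 99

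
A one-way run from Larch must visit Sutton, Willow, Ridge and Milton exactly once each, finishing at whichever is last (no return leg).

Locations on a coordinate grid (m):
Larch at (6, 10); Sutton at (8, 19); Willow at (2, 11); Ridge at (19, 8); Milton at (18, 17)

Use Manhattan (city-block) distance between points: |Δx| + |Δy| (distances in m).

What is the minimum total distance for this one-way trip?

41 m — the minimum one-way total.

There are 4! = 24 possible orderings.
Larch→Sutton→Willow→Ridge→Milton: 11+14+20+10 = 55
Larch→Sutton→Willow→Milton→Ridge: 11+14+22+10 = 57
Larch→Sutton→Ridge→Willow→Milton: 11+22+20+22 = 75
Larch→Sutton→Ridge→Milton→Willow: 11+22+10+22 = 65
Larch→Sutton→Milton→Willow→Ridge: 11+12+22+20 = 65
Larch→Sutton→Milton→Ridge→Willow: 11+12+10+20 = 53
Larch→Willow→Sutton→Ridge→Milton: 5+14+22+10 = 51
Larch→Willow→Sutton→Milton→Ridge: 5+14+12+10 = 41
Larch→Willow→Ridge→Sutton→Milton: 5+20+22+12 = 59
Larch→Willow→Ridge→Milton→Sutton: 5+20+10+12 = 47
Larch→Willow→Milton→Sutton→Ridge: 5+22+12+22 = 61
Larch→Willow→Milton→Ridge→Sutton: 5+22+10+22 = 59
Larch→Ridge→Sutton→Willow→Milton: 15+22+14+22 = 73
Larch→Ridge→Sutton→Milton→Willow: 15+22+12+22 = 71
… (10 more)
The minimum is 41.
One shortest path: Larch → Willow → Sutton → Milton → Ridge.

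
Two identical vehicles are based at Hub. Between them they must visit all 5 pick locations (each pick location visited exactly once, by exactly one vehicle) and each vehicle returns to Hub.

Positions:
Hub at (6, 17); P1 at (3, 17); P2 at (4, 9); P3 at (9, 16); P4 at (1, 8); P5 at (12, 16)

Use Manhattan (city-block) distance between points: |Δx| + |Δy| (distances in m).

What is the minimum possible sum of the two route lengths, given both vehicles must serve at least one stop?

Check every non-empty split of the stops between the two vehicles; for each half take its own optimal tour:
  {P1} + {P2, P3, P4, P5}: 6 + 40 = 46
  {P2} + {P1, P3, P4, P5}: 20 + 40 = 60
  {P1, P2} + {P3, P4, P5}: 22 + 40 = 62
  {P3} + {P1, P2, P4, P5}: 8 + 40 = 48
  {P1, P3} + {P2, P4, P5}: 14 + 40 = 54
  {P2, P3} + {P1, P4, P5}: 26 + 40 = 66
  … (15 splits in total)
  {P1, P2, P4} + {P3, P5}: 28 + 14 = 42  ← best
Best: vehicle 1 Hub → P1 → P4 → P2 → Hub = 28; vehicle 2 Hub → P3 → P5 → Hub = 14; combined 42.

42 m — the smallest possible combined total.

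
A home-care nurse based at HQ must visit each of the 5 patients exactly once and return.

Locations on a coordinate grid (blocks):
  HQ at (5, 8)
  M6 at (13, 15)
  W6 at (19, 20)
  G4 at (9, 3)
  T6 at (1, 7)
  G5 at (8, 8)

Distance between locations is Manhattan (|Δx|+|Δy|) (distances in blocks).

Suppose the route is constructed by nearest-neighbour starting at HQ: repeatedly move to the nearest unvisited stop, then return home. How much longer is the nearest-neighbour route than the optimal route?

From HQ: G5=3, T6=5, G4=9, M6=15, W6=26 → choose G5 (3).
From G5: G4=6, T6=8, M6=12, W6=23 → choose G4 (6).
From G4: T6=12, M6=16, W6=27 → choose T6 (12).
From T6: M6=20, W6=31 → choose M6 (20).
From M6: W6=11 → choose W6 (11).
NN route HQ → G5 → G4 → T6 → M6 → W6 → HQ costs 78.
Optimal: HQ → T6 → G4 → M6 → W6 → G5 → HQ costs 70 (by enumerating all 60 distinct tours).
Excess = 78 − 70 = 8.

8 blocks longer than the optimal tour.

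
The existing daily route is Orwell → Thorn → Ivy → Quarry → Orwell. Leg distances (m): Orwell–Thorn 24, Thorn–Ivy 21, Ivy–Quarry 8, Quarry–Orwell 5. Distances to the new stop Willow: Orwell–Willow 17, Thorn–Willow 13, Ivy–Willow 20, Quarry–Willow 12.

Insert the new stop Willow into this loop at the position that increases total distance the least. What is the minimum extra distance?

Insertion cost between consecutive stops i–j is d(i,Willow) + d(Willow,j) − d(i,j):
  between Orwell and Thorn: 17 + 13 − 24 = 6
  between Thorn and Ivy: 13 + 20 − 21 = 12
  between Ivy and Quarry: 20 + 12 − 8 = 24
  between Quarry and Orwell: 12 + 17 − 5 = 24
Cheapest insertion is between Orwell and Thorn, adding 6.
New total = 58 + 6 = 64.

Adding 6 m by placing Willow on the Orwell–Thorn leg.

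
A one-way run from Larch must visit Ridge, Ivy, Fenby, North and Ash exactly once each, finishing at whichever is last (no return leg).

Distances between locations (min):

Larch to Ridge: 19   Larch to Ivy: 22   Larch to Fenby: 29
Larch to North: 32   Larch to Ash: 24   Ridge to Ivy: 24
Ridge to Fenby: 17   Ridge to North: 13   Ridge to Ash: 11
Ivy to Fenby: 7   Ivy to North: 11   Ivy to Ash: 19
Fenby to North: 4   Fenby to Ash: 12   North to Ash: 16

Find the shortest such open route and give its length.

There are 5! = 120 possible orderings.
Larch - Ridge - Ivy - Fenby - North - Ash: 19+24+7+4+16 = 70
Larch - Ridge - Ivy - Fenby - Ash - North: 19+24+7+12+16 = 78
Larch - Ridge - Ivy - North - Fenby - Ash: 19+24+11+4+12 = 70
Larch - Ridge - Ivy - North - Ash - Fenby: 19+24+11+16+12 = 82
Larch - Ridge - Ivy - Ash - Fenby - North: 19+24+19+12+4 = 78
Larch - Ridge - Ivy - Ash - North - Fenby: 19+24+19+16+4 = 82
Larch - Ridge - Fenby - Ivy - North - Ash: 19+17+7+11+16 = 70
Larch - Ridge - Fenby - Ivy - Ash - North: 19+17+7+19+16 = 78
Larch - Ridge - Fenby - North - Ivy - Ash: 19+17+4+11+19 = 70
Larch - Ridge - Fenby - North - Ash - Ivy: 19+17+4+16+19 = 75
Larch - Ridge - Fenby - Ash - Ivy - North: 19+17+12+19+11 = 78
Larch - Ridge - Fenby - Ash - North - Ivy: 19+17+12+16+11 = 75
Larch - Ridge - North - Ivy - Fenby - Ash: 19+13+11+7+12 = 62
Larch - Ridge - North - Ivy - Ash - Fenby: 19+13+11+19+12 = 74
… (106 more)
Larch - Ridge - Ash - Fenby - North - Ivy: 19+11+12+4+11 = 57  ← best
The minimum is 57.
One shortest path: Larch → Ridge → Ash → Fenby → North → Ivy.

Minimum one-way distance = 57 min.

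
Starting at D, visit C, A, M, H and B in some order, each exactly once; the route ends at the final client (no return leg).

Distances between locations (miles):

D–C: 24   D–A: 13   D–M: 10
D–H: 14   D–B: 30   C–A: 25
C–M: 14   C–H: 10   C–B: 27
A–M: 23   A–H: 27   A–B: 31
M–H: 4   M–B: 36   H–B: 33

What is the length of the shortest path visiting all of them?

There are 5! = 120 possible orderings.
D - C - A - M - H - B: 24+25+23+4+33 = 109
D - C - A - M - B - H: 24+25+23+36+33 = 141
D - C - A - H - M - B: 24+25+27+4+36 = 116
D - C - A - H - B - M: 24+25+27+33+36 = 145
D - C - A - B - M - H: 24+25+31+36+4 = 120
D - C - A - B - H - M: 24+25+31+33+4 = 117
D - C - M - A - H - B: 24+14+23+27+33 = 121
D - C - M - A - B - H: 24+14+23+31+33 = 125
D - C - M - H - A - B: 24+14+4+27+31 = 100
D - C - M - H - B - A: 24+14+4+33+31 = 106
D - C - M - B - A - H: 24+14+36+31+27 = 132
D - C - M - B - H - A: 24+14+36+33+27 = 134
D - C - H - A - M - B: 24+10+27+23+36 = 120
D - C - H - A - B - M: 24+10+27+31+36 = 128
… (106 more)
D - A - M - H - C - B: 13+23+4+10+27 = 77  ← best
The minimum is 77.
One shortest path: D → A → M → H → C → B.

Minimum one-way distance = 77 miles.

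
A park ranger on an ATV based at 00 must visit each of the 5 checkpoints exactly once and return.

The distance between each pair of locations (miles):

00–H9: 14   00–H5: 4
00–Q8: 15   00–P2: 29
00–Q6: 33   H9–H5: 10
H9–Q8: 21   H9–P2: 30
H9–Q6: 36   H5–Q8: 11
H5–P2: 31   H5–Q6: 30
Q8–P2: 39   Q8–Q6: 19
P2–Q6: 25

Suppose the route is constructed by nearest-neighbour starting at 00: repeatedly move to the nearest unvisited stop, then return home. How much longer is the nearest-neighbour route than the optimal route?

From 00: H5=4, H9=14, Q8=15, P2=29, Q6=33 → choose H5 (4).
From H5: H9=10, Q8=11, Q6=30, P2=31 → choose H9 (10).
From H9: Q8=21, P2=30, Q6=36 → choose Q8 (21).
From Q8: Q6=19, P2=39 → choose Q6 (19).
From Q6: P2=25 → choose P2 (25).
NN route 00 → H5 → H9 → Q8 → Q6 → P2 → 00 costs 108.
Optimal: 00 → H9 → P2 → Q6 → Q8 → H5 → 00 costs 103 (by enumerating all 60 distinct tours).
Excess = 108 − 103 = 5.

5 miles longer than the optimal tour.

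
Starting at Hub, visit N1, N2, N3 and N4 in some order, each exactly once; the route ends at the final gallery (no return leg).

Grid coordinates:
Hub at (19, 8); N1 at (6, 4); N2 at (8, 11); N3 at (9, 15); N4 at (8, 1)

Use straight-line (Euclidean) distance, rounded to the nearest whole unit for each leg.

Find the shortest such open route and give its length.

27 — the minimum one-way total.

There are 4! = 24 possible orderings.
Hub → N1 → N2 → N3 → N4: 14+7+4+14 = 39
Hub → N1 → N2 → N4 → N3: 14+7+10+14 = 45
Hub → N1 → N3 → N2 → N4: 14+11+4+10 = 39
Hub → N1 → N3 → N4 → N2: 14+11+14+10 = 49
Hub → N1 → N4 → N2 → N3: 14+4+10+4 = 32
Hub → N1 → N4 → N3 → N2: 14+4+14+4 = 36
Hub → N2 → N1 → N3 → N4: 11+7+11+14 = 43
Hub → N2 → N1 → N4 → N3: 11+7+4+14 = 36
Hub → N2 → N3 → N1 → N4: 11+4+11+4 = 30
Hub → N2 → N3 → N4 → N1: 11+4+14+4 = 33
Hub → N2 → N4 → N1 → N3: 11+10+4+11 = 36
Hub → N2 → N4 → N3 → N1: 11+10+14+11 = 46
Hub → N3 → N1 → N2 → N4: 12+11+7+10 = 40
Hub → N3 → N1 → N4 → N2: 12+11+4+10 = 37
… (10 more)
Hub → N3 → N2 → N1 → N4: 12+4+7+4 = 27  ← best
The minimum is 27.
One shortest path: Hub → N3 → N2 → N1 → N4.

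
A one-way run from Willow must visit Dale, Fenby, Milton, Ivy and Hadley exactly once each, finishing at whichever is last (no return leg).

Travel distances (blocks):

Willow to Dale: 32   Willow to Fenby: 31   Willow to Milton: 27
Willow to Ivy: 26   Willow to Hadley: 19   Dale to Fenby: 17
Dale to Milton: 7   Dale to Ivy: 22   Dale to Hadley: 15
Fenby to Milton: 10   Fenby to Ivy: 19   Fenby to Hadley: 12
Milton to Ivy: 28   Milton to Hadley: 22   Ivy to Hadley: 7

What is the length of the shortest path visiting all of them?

62 blocks — the minimum one-way total.

There are 5! = 120 possible orderings.
Willow→Dale→Fenby→Milton→Ivy→Hadley: 32+17+10+28+7 = 94
Willow→Dale→Fenby→Milton→Hadley→Ivy: 32+17+10+22+7 = 88
Willow→Dale→Fenby→Ivy→Milton→Hadley: 32+17+19+28+22 = 118
Willow→Dale→Fenby→Ivy→Hadley→Milton: 32+17+19+7+22 = 97
Willow→Dale→Fenby→Hadley→Milton→Ivy: 32+17+12+22+28 = 111
Willow→Dale→Fenby→Hadley→Ivy→Milton: 32+17+12+7+28 = 96
Willow→Dale→Milton→Fenby→Ivy→Hadley: 32+7+10+19+7 = 75
Willow→Dale→Milton→Fenby→Hadley→Ivy: 32+7+10+12+7 = 68
Willow→Dale→Milton→Ivy→Fenby→Hadley: 32+7+28+19+12 = 98
Willow→Dale→Milton→Ivy→Hadley→Fenby: 32+7+28+7+12 = 86
Willow→Dale→Milton→Hadley→Fenby→Ivy: 32+7+22+12+19 = 92
Willow→Dale→Milton→Hadley→Ivy→Fenby: 32+7+22+7+19 = 87
Willow→Dale→Ivy→Fenby→Milton→Hadley: 32+22+19+10+22 = 105
Willow→Dale→Ivy→Fenby→Hadley→Milton: 32+22+19+12+22 = 107
… (106 more)
Willow→Ivy→Hadley→Fenby→Milton→Dale: 26+7+12+10+7 = 62  ← best
The minimum is 62.
One shortest path: Willow → Ivy → Hadley → Fenby → Milton → Dale.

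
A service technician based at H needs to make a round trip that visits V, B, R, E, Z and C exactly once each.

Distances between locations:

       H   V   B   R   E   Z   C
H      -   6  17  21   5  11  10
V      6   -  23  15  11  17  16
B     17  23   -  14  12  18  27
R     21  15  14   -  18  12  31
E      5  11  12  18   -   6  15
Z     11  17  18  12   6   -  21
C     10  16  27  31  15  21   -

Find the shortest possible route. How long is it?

H - V - B - R - E - Z - C - H: 6+23+14+18+6+21+10 = 98
H - V - B - R - E - C - Z - H: 6+23+14+18+15+21+11 = 108
H - V - B - R - Z - E - C - H: 6+23+14+12+6+15+10 = 86
H - V - B - R - Z - C - E - H: 6+23+14+12+21+15+5 = 96
H - V - B - R - C - E - Z - H: 6+23+14+31+15+6+11 = 106
H - V - B - R - C - Z - E - H: 6+23+14+31+21+6+5 = 106
H - V - B - E - R - Z - C - H: 6+23+12+18+12+21+10 = 102
H - V - B - E - R - C - Z - H: 6+23+12+18+31+21+11 = 122
… (352 more)
H - V - R - B - E - Z - C - H: 6+15+14+12+6+21+10 = 84  ← best
The minimum is 84.
One optimal route: H → V → R → B → E → Z → C → H (or its reverse).

Minimum total distance: 84.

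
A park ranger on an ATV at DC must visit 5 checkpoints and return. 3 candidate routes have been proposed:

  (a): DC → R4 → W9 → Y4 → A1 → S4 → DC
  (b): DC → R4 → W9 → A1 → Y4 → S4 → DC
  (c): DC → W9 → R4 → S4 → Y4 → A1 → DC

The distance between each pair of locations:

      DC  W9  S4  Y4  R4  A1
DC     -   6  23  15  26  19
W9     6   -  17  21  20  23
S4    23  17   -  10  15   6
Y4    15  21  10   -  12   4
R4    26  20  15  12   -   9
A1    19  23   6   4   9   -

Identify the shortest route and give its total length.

(a): 26 + 20 + 21 + 4 + 6 + 23 = 100
(b): 26 + 20 + 23 + 4 + 10 + 23 = 106
(c): 6 + 20 + 15 + 10 + 4 + 19 = 74

Shortest is (c), total 74.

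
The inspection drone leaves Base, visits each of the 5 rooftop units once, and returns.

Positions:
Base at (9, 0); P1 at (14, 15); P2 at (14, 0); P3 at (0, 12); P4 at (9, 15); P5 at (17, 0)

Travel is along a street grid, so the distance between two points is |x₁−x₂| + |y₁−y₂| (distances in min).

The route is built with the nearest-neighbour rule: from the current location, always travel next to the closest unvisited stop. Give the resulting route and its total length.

From Base: distances to unvisited — P2=5, P5=8, P4=15, P1=20, P3=21. Nearest is P2 (5).
From P2: distances to unvisited — P5=3, P1=15, P4=20, P3=26. Nearest is P5 (3).
From P5: distances to unvisited — P1=18, P4=23, P3=29. Nearest is P1 (18).
From P1: distances to unvisited — P4=5, P3=17. Nearest is P4 (5).
From P4: distances to unvisited — P3=12. Nearest is P3 (12).
Return P3→Base: 21.
Total = 5 + 3 + 18 + 5 + 12 + 21 = 64.

Nearest-neighbour total = 64 min; route Base → P2 → P5 → P1 → P4 → P3 → Base.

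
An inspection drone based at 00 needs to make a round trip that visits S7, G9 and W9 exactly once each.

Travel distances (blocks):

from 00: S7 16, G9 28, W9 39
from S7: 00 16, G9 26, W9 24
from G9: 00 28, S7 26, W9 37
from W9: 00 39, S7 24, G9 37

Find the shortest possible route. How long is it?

Shortest round trip = 105 blocks.

There are 3 distinct closed tours to check (reversals are equivalent).
00 → S7 → G9 → W9 → 00: 16+26+37+39 = 118
00 → S7 → W9 → G9 → 00: 16+24+37+28 = 105
00 → G9 → S7 → W9 → 00: 28+26+24+39 = 117
The minimum is 105.
One optimal route: 00 → S7 → W9 → G9 → 00 (or its reverse).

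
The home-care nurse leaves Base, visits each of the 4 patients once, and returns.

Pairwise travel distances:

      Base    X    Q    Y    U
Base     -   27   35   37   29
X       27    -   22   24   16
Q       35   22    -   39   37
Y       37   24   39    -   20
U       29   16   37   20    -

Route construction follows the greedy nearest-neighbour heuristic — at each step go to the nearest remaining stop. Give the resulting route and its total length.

Base → [X:27 / U:29 / Q:35 / Y:37] → X (27)
X → [U:16 / Q:22 / Y:24] → U (16)
U → [Y:20 / Q:37] → Y (20)
Y → [Q:39] → Q (39)
Return Q→Base: 35.
Total = 27 + 16 + 20 + 39 + 35 = 137.

137 along Base → X → U → Y → Q → Base.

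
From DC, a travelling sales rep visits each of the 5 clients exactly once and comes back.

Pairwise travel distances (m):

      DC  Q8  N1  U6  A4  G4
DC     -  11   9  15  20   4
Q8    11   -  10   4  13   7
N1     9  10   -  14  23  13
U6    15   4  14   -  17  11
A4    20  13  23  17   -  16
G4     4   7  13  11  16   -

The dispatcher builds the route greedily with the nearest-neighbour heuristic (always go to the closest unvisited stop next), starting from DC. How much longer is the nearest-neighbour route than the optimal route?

The nearest-neighbour route is 12 m longer than optimal.

From DC: G4=4, N1=9, Q8=11, U6=15, A4=20 → choose G4 (4).
From G4: Q8=7, U6=11, N1=13, A4=16 → choose Q8 (7).
From Q8: U6=4, N1=10, A4=13 → choose U6 (4).
From U6: N1=14, A4=17 → choose N1 (14).
From N1: A4=23 → choose A4 (23).
NN route DC → G4 → Q8 → U6 → N1 → A4 → DC costs 72.
Optimal: DC → N1 → Q8 → U6 → A4 → G4 → DC costs 60 (by enumerating all 60 distinct tours).
Excess = 72 − 60 = 12.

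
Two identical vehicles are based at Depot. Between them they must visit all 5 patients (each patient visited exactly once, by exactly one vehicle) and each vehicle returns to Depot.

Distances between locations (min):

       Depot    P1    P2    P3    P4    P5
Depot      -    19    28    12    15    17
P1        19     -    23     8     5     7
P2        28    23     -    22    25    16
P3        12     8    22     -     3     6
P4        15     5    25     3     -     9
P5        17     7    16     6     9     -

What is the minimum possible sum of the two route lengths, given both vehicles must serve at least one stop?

Check every non-empty split of the stops between the two vehicles; for each half take its own optimal tour:
  {P1} + {P2, P3, P4, P5}: 38 + 68 = 106
  {P2} + {P1, P3, P4, P5}: 56 + 44 = 100
  {P1, P2} + {P3, P4, P5}: 70 + 41 = 111
  {P3} + {P1, P2, P4, P5}: 24 + 71 = 95
  {P1, P3} + {P2, P4, P5}: 39 + 68 = 107
  {P2, P3} + {P1, P4, P5}: 62 + 44 = 106
  … (15 splits in total)
Best: vehicle 1 Depot → P3 → Depot = 24; vehicle 2 Depot → P2 → P5 → P1 → P4 → Depot = 71; combined 95.

95 min — the smallest possible combined total.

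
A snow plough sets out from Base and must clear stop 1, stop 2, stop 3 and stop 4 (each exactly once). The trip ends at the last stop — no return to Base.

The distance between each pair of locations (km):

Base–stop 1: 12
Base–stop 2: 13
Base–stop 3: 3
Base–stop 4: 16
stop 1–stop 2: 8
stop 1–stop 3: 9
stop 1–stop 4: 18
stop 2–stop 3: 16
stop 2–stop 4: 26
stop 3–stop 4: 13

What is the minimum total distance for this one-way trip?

42 km — the minimum one-way total.

There are 4! = 24 possible orderings.
Base - stop 1 - stop 2 - stop 3 - stop 4: 12+8+16+13 = 49
Base - stop 1 - stop 2 - stop 4 - stop 3: 12+8+26+13 = 59
Base - stop 1 - stop 3 - stop 2 - stop 4: 12+9+16+26 = 63
Base - stop 1 - stop 3 - stop 4 - stop 2: 12+9+13+26 = 60
Base - stop 1 - stop 4 - stop 2 - stop 3: 12+18+26+16 = 72
Base - stop 1 - stop 4 - stop 3 - stop 2: 12+18+13+16 = 59
Base - stop 2 - stop 1 - stop 3 - stop 4: 13+8+9+13 = 43
Base - stop 2 - stop 1 - stop 4 - stop 3: 13+8+18+13 = 52
Base - stop 2 - stop 3 - stop 1 - stop 4: 13+16+9+18 = 56
Base - stop 2 - stop 3 - stop 4 - stop 1: 13+16+13+18 = 60
Base - stop 2 - stop 4 - stop 1 - stop 3: 13+26+18+9 = 66
Base - stop 2 - stop 4 - stop 3 - stop 1: 13+26+13+9 = 61
Base - stop 3 - stop 1 - stop 2 - stop 4: 3+9+8+26 = 46
Base - stop 3 - stop 1 - stop 4 - stop 2: 3+9+18+26 = 56
… (10 more)
Base - stop 3 - stop 4 - stop 1 - stop 2: 3+13+18+8 = 42  ← best
The minimum is 42.
One shortest path: Base → stop 3 → stop 4 → stop 1 → stop 2.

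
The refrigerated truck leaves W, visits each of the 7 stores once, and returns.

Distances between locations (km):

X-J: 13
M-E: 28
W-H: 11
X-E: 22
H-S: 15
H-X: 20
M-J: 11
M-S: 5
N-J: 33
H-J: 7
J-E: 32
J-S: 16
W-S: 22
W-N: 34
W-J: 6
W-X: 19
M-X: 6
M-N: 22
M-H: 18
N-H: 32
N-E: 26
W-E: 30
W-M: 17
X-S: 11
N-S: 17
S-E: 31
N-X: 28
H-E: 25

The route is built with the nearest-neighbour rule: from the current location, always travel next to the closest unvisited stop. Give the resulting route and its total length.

W → [J:6 / H:11 / M:17 / X:19 / S:22 / E:30 / N:34] → J (6)
J → [H:7 / M:11 / X:13 / S:16 / E:32 / N:33] → H (7)
H → [S:15 / M:18 / X:20 / E:25 / N:32] → S (15)
S → [M:5 / X:11 / N:17 / E:31] → M (5)
M → [X:6 / N:22 / E:28] → X (6)
X → [E:22 / N:28] → E (22)
E → [N:26] → N (26)
Return N→W: 34.
Total = 6 + 7 + 15 + 5 + 6 + 22 + 26 + 34 = 121.

Nearest-neighbour total = 121 km; route W → J → H → S → M → X → E → N → W.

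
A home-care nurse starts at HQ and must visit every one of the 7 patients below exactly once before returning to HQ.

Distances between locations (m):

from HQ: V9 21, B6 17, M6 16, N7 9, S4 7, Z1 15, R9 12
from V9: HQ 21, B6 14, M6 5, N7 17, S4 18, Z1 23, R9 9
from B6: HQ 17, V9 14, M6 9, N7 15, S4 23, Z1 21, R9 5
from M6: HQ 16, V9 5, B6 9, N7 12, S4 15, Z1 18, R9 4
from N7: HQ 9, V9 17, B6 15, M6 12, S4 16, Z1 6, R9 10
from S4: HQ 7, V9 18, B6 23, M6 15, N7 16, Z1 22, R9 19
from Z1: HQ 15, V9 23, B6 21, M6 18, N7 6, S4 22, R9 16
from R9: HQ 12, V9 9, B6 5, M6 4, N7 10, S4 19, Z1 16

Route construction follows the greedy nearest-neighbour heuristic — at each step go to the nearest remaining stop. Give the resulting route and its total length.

Total distance 83 m via the nearest-neighbour route HQ → S4 → M6 → R9 → B6 → V9 → N7 → Z1 → HQ.

At HQ the remaining stops are S4 7, N7 9, R9 12, Z1 15, M6 16, B6 17, V9 21; go to S4.
At S4 the remaining stops are M6 15, N7 16, V9 18, R9 19, Z1 22, B6 23; go to M6.
At M6 the remaining stops are R9 4, V9 5, B6 9, N7 12, Z1 18; go to R9.
At R9 the remaining stops are B6 5, V9 9, N7 10, Z1 16; go to B6.
At B6 the remaining stops are V9 14, N7 15, Z1 21; go to V9.
At V9 the remaining stops are N7 17, Z1 23; go to N7.
At N7 the remaining stops are Z1 6; go to Z1.
Return Z1→HQ: 15.
Total = 7 + 15 + 4 + 5 + 14 + 17 + 6 + 15 = 83.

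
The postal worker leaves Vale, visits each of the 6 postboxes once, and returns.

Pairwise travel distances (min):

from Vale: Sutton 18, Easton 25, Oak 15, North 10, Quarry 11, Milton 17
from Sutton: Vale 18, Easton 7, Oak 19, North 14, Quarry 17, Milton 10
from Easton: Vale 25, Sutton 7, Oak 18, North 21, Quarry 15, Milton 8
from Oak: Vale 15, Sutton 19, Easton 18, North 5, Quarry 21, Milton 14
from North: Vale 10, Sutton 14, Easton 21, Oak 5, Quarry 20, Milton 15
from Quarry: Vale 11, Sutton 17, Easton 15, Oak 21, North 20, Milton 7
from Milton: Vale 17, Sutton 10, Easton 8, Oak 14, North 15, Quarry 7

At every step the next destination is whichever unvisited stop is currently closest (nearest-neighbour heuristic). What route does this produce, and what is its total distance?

Total distance 76 min via the nearest-neighbour route Vale → North → Oak → Milton → Quarry → Easton → Sutton → Vale.

From Vale: distances to unvisited — North=10, Quarry=11, Oak=15, Milton=17, Sutton=18, Easton=25. Nearest is North (10).
From North: distances to unvisited — Oak=5, Sutton=14, Milton=15, Quarry=20, Easton=21. Nearest is Oak (5).
From Oak: distances to unvisited — Milton=14, Easton=18, Sutton=19, Quarry=21. Nearest is Milton (14).
From Milton: distances to unvisited — Quarry=7, Easton=8, Sutton=10. Nearest is Quarry (7).
From Quarry: distances to unvisited — Easton=15, Sutton=17. Nearest is Easton (15).
From Easton: distances to unvisited — Sutton=7. Nearest is Sutton (7).
Return Sutton→Vale: 18.
Total = 10 + 5 + 14 + 7 + 15 + 7 + 18 = 76.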